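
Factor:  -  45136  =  -2^4*7^1 * 13^1 * 31^1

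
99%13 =8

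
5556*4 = 22224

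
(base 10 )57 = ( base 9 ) 63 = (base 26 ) 25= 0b111001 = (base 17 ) 36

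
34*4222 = 143548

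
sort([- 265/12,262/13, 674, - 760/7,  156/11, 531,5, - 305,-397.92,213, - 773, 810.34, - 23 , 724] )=[  -  773, - 397.92,  -  305, - 760/7, - 23, - 265/12,5,156/11, 262/13,213,531,674,724,810.34 ] 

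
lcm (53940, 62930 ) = 377580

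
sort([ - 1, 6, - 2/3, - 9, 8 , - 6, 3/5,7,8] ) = [-9, - 6, - 1, - 2/3,3/5,6,7  ,  8,8] 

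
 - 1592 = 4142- 5734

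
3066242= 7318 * 419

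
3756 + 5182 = 8938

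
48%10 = 8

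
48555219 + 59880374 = 108435593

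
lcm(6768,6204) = 74448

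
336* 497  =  166992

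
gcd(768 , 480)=96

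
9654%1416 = 1158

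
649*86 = 55814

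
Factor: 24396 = 2^2*3^1*19^1*107^1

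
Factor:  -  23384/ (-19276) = 2^1*37^1*61^(  -  1) = 74/61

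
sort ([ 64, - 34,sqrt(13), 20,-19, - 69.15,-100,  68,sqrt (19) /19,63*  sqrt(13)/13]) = [  -  100, - 69.15, - 34, - 19, sqrt(19 )/19, sqrt(13 ),63*sqrt( 13 ) /13,20,64,68]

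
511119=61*8379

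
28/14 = 2 = 2.00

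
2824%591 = 460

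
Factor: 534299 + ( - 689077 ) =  - 2^1*13^1*5953^1 = - 154778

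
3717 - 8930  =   - 5213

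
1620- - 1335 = 2955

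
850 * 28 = 23800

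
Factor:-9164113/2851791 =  - 3^(-1) * 7^1 * 83^1*283^ (-1)*3359^ ( - 1)*15773^1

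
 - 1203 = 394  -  1597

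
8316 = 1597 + 6719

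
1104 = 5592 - 4488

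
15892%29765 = 15892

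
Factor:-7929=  - 3^2 * 881^1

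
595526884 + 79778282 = 675305166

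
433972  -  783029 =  - 349057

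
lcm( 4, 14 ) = 28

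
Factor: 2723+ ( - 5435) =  - 2712 = - 2^3*3^1*113^1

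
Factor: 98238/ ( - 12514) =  - 49119/6257 = - 3^1*7^1 * 2339^1 * 6257^( - 1)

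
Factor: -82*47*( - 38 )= 2^2*19^1 *41^1*47^1=146452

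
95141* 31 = 2949371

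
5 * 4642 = 23210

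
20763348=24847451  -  4084103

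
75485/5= 15097=15097.00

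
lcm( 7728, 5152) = 15456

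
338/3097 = 338/3097 = 0.11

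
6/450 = 1/75= 0.01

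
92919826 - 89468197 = 3451629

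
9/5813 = 9/5813= 0.00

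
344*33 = 11352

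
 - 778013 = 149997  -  928010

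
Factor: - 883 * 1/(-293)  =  883/293 = 293^(  -  1 )*883^1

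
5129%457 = 102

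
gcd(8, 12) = 4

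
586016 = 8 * 73252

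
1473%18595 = 1473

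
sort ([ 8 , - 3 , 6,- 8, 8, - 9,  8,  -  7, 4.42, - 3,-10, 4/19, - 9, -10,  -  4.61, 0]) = [ - 10 ,-10, - 9, - 9, - 8, - 7, - 4.61, - 3, - 3 , 0,4/19,4.42, 6, 8,8,  8 ] 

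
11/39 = 11/39 = 0.28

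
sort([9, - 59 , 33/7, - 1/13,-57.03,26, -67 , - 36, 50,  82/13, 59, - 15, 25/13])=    [ - 67, - 59,-57.03, - 36,  -  15, - 1/13, 25/13, 33/7,82/13, 9, 26 , 50, 59]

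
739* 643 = 475177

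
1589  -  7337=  - 5748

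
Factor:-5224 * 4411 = -23043064 = -2^3 * 11^1*401^1 *653^1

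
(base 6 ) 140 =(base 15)40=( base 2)111100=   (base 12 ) 50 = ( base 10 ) 60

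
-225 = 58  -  283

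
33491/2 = 16745 + 1/2 = 16745.50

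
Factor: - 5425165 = -5^1*19^1*57107^1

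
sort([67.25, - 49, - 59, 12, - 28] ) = [ - 59, - 49, - 28 , 12,67.25] 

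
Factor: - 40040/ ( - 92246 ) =260/599 = 2^2 * 5^1*13^1*599^( - 1)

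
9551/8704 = 1 +847/8704 = 1.10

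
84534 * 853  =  72107502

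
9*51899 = 467091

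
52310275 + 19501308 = 71811583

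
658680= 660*998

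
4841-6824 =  - 1983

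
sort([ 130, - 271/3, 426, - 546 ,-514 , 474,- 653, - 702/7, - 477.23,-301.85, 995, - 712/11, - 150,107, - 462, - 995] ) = [-995,-653 , - 546, - 514,-477.23, - 462, - 301.85, - 150, - 702/7, - 271/3, - 712/11, 107,130,426, 474, 995]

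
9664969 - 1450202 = 8214767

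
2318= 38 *61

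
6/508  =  3/254 = 0.01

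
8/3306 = 4/1653 = 0.00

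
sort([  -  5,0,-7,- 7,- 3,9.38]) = [-7, - 7, - 5 ,  -  3, 0, 9.38]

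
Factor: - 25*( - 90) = 2^1*3^2*5^3=2250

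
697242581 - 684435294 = 12807287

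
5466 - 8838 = -3372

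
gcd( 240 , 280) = 40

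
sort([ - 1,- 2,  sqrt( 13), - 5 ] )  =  [ - 5, - 2,  -  1,sqrt(13 )] 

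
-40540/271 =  - 150 + 110/271= - 149.59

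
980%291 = 107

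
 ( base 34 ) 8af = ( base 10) 9603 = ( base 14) 36DD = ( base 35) 7TD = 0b10010110000011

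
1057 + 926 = 1983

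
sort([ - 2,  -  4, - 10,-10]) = [ - 10, - 10,  -  4, - 2] 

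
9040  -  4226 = 4814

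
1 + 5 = 6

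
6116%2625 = 866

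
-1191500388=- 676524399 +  - 514975989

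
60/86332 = 15/21583 = 0.00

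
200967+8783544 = 8984511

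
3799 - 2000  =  1799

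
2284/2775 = 2284/2775 = 0.82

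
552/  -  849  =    -  184/283=-  0.65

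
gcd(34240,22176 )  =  32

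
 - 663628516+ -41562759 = - 705191275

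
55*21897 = 1204335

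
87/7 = 12 + 3/7=12.43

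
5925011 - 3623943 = 2301068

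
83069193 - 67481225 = 15587968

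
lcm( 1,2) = 2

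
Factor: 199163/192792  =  2^( - 3 )*3^(- 1) * 29^( - 1)*719^1 = 719/696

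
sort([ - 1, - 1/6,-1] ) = [ - 1, - 1, - 1/6]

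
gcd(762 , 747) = 3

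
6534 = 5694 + 840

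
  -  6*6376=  - 38256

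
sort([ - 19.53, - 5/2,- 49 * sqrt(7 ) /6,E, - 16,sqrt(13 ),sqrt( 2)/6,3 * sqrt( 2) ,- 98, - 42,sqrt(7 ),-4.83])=[-98,-42, - 49*sqrt(7)/6, -19.53, - 16, - 4.83,-5/2,sqrt(2)/6, sqrt(7 ), E,sqrt (13), 3 * sqrt(2)]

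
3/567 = 1/189 = 0.01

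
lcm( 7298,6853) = 561946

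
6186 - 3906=2280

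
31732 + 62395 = 94127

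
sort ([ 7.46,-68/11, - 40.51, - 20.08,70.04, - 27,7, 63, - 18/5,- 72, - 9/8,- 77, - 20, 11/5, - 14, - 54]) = [ - 77, - 72, - 54, - 40.51, -27, - 20.08, - 20,-14, - 68/11, - 18/5, - 9/8,11/5, 7,7.46,63, 70.04]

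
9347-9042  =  305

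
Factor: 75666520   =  2^3 * 5^1*1891663^1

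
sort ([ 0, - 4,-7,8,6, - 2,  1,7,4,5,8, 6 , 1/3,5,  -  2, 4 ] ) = [ - 7, - 4, - 2, - 2,0,1/3,  1, 4,  4,5, 5, 6, 6 , 7,8,8 ]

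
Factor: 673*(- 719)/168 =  - 2^( - 3) *3^(- 1) * 7^( - 1) * 673^1*719^1 = - 483887/168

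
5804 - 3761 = 2043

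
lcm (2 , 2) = 2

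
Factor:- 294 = - 2^1 * 3^1*7^2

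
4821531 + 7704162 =12525693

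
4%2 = 0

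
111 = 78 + 33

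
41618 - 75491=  - 33873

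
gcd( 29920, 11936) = 32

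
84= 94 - 10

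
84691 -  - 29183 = 113874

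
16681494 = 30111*554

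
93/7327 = 93/7327  =  0.01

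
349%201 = 148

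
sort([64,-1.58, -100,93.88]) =[-100,-1.58, 64, 93.88]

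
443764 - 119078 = 324686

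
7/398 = 7/398 = 0.02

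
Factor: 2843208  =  2^3  *  3^3 * 13163^1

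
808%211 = 175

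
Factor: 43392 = 2^7*3^1*113^1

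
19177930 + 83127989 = 102305919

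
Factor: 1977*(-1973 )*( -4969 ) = 19382185749 = 3^1*659^1*1973^1*4969^1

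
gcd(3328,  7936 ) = 256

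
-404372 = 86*(- 4702) 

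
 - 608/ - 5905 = 608/5905  =  0.10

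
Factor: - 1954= - 2^1*977^1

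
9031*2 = 18062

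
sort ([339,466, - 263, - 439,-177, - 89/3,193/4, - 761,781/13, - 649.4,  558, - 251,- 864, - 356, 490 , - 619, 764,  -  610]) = [ - 864, - 761,  -  649.4, - 619, - 610, - 439, - 356, - 263, - 251, - 177, - 89/3, 193/4,781/13,339,466, 490, 558, 764] 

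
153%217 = 153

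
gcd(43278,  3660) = 6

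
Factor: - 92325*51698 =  - 2^1*  3^1*5^2*1231^1 *25849^1=   - 4773017850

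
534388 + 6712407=7246795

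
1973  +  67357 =69330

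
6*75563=453378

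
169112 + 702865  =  871977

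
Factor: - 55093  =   - 37^1* 1489^1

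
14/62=7/31 = 0.23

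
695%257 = 181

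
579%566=13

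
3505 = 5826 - 2321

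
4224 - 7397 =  - 3173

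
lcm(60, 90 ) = 180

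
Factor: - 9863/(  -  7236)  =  2^( - 2 )*3^(  -  3 )*7^1*67^(  -  1 )*1409^1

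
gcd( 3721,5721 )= 1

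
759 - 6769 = -6010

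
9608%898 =628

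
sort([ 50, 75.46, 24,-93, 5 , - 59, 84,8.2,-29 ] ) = [ - 93,-59 , - 29, 5, 8.2, 24, 50, 75.46, 84 ]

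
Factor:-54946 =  - 2^1*83^1*331^1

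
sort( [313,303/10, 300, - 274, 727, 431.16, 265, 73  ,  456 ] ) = [ - 274,303/10, 73, 265,300, 313,431.16,456,727]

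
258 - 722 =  - 464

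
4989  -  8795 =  - 3806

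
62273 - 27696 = 34577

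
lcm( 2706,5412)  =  5412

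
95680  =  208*460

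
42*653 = 27426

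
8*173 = 1384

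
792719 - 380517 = 412202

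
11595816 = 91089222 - 79493406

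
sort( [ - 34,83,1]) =[-34,1,83]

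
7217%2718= 1781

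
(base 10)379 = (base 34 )B5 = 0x17B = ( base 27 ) E1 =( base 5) 3004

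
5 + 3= 8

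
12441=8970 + 3471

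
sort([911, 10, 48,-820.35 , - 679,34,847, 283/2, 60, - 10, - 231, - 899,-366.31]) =[  -  899,  -  820.35, - 679 ,-366.31,-231,  -  10  ,  10, 34, 48, 60,283/2, 847, 911]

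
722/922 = 361/461 = 0.78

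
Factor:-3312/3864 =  -2^1*3^1*7^( - 1 ) = - 6/7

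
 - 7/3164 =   -  1+451/452 = - 0.00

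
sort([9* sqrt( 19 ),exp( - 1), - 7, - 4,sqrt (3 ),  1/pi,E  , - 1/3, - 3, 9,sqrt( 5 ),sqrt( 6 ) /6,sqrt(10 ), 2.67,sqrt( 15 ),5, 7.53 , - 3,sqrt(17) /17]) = [-7, - 4, - 3, - 3, - 1/3, sqrt( 17 )/17,  1/pi,exp( - 1 ),  sqrt( 6 ) /6 , sqrt(3),sqrt(5 ), 2.67,E, sqrt ( 10 ),sqrt(  15 ) , 5,7.53,9,9*sqrt( 19)]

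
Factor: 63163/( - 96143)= - 79^(-1 )* 83^1*761^1*1217^(  -  1)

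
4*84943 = 339772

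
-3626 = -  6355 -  - 2729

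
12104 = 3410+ 8694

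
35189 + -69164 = - 33975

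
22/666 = 11/333 = 0.03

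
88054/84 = 1048 + 11/42 = 1048.26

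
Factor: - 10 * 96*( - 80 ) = 2^10*3^1 * 5^2 =76800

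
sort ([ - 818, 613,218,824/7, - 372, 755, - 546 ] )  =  [ - 818,-546, - 372, 824/7,218, 613,755 ]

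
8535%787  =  665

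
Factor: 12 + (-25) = - 13=   -13^1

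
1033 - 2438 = -1405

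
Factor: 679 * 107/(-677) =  - 7^1*97^1*107^1*677^( - 1) = - 72653/677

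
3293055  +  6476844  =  9769899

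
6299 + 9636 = 15935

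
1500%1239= 261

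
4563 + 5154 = 9717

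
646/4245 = 646/4245  =  0.15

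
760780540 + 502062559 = 1262843099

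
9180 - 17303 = -8123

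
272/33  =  272/33 = 8.24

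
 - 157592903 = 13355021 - 170947924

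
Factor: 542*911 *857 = 423154034 = 2^1*271^1*857^1*911^1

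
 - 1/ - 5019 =1/5019 = 0.00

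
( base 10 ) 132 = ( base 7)246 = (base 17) 7D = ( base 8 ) 204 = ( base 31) 48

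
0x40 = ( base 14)48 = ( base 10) 64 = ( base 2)1000000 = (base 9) 71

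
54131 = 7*7733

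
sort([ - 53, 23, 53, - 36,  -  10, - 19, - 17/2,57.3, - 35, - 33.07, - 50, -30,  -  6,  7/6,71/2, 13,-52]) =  [-53,-52,-50, - 36,- 35, - 33.07, - 30, - 19, - 10, - 17/2,  -  6, 7/6,  13, 23, 71/2,53, 57.3]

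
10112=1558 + 8554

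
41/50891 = 41/50891 = 0.00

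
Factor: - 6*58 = - 348 = - 2^2  *  3^1*29^1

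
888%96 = 24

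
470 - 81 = 389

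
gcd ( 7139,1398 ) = 1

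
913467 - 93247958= - 92334491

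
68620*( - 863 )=  -  59219060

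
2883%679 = 167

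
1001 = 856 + 145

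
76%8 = 4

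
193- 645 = -452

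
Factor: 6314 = 2^1 * 7^1 *11^1 * 41^1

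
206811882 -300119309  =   - 93307427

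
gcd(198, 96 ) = 6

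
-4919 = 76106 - 81025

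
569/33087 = 569/33087 = 0.02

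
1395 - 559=836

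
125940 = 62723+63217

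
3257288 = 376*8663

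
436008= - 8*( - 54501) 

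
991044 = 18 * 55058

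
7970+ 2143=10113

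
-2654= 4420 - 7074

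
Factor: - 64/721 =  - 2^6*7^( - 1)*103^(-1)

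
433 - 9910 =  - 9477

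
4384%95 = 14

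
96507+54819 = 151326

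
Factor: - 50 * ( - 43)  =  2^1*5^2 * 43^1 = 2150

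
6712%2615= 1482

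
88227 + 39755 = 127982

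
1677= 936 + 741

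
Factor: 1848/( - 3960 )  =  - 3^(-1 )*5^( - 1)*7^1 =- 7/15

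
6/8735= 6/8735 = 0.00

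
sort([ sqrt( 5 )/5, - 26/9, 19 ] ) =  [ - 26/9,sqrt(5 )/5,  19 ]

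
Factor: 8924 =2^2*23^1* 97^1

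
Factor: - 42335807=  - 37^1*1144211^1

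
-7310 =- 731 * 10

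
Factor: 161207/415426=7009/18062 = 2^(-1 ) * 11^(- 1 )*43^1*163^1*821^( - 1) 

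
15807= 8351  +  7456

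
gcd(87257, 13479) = 1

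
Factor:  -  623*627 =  - 3^1*7^1*11^1*19^1*89^1 = -390621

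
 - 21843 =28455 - 50298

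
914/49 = 914/49 = 18.65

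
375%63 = 60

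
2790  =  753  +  2037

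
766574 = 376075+390499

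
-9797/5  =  -9797/5 =-  1959.40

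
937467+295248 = 1232715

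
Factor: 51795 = 3^2*5^1*1151^1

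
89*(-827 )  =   - 73603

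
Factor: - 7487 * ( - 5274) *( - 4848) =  - 2^5*3^3*101^1 * 293^1* 7487^1= - 191430251424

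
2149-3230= -1081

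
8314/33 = 8314/33 = 251.94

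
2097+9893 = 11990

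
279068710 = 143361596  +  135707114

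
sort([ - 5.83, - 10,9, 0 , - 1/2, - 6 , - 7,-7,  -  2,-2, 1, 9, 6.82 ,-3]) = [  -  10,-7, - 7, - 6 , - 5.83, - 3, - 2, - 2, - 1/2,0, 1,6.82, 9, 9]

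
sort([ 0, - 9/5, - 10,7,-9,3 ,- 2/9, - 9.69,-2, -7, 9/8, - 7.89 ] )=[ - 10, - 9.69,- 9, - 7.89 , - 7,  -  2, - 9/5,-2/9, 0,9/8,3,7 ] 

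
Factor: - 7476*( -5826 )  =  43555176 = 2^3*3^2*7^1*89^1*971^1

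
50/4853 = 50/4853  =  0.01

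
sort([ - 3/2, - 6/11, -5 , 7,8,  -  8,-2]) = [ - 8, - 5,- 2, - 3/2, - 6/11, 7, 8 ] 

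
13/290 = 13/290 =0.04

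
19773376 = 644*30704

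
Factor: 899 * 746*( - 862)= - 2^2*29^1*31^1*373^1 *431^1 =- 578103748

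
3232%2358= 874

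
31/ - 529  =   - 1 + 498/529  =  - 0.06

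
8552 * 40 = 342080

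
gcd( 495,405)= 45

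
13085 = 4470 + 8615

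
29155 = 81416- 52261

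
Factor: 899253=3^2*41^1*2437^1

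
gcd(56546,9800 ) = 98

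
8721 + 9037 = 17758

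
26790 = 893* 30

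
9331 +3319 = 12650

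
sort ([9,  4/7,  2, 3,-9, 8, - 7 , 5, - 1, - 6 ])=[ - 9, - 7, - 6, - 1 , 4/7, 2, 3,5,8,  9]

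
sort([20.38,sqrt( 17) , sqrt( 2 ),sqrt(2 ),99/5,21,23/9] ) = [ sqrt ( 2),  sqrt( 2),23/9, sqrt(17),99/5,20.38,21] 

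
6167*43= 265181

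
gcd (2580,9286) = 2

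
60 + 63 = 123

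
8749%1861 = 1305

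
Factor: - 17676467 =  - 991^1*17837^1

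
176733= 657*269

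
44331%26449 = 17882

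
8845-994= 7851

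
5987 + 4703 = 10690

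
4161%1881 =399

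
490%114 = 34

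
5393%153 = 38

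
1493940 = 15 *99596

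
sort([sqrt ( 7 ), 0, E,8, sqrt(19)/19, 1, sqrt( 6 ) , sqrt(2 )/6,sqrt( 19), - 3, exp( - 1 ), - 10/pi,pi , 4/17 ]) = [ - 10/pi, - 3, 0,sqrt( 19)/19 , 4/17,sqrt ( 2) /6, exp(-1 ),1,sqrt (6 ), sqrt( 7),  E,pi,sqrt( 19 ),8]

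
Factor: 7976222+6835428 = 2^1*5^2 * 7^1 *101^1*419^1 = 14811650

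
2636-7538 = -4902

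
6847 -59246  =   - 52399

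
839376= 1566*536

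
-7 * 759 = -5313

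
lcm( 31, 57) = 1767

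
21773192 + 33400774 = 55173966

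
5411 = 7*773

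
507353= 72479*7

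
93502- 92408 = 1094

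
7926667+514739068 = 522665735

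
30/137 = 30/137 = 0.22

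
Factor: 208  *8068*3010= 5051213440 = 2^7*5^1*7^1*13^1*43^1*2017^1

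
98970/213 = 32990/71 = 464.65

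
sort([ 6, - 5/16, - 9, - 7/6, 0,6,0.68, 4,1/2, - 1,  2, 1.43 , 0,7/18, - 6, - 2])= [ - 9, - 6, - 2, - 7/6,  -  1,-5/16,  0 , 0, 7/18,1/2,0.68 , 1.43, 2,4, 6, 6 ] 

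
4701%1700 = 1301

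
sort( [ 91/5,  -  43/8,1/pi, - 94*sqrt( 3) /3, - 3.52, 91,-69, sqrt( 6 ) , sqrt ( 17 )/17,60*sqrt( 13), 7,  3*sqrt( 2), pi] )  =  [- 69, - 94*sqrt(3 ) /3,  -  43/8, - 3.52, sqrt( 17 )/17,1/pi, sqrt( 6 ), pi, 3*sqrt( 2 ), 7,91/5, 91,60*sqrt( 13)]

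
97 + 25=122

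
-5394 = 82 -5476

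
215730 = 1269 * 170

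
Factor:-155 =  - 5^1 * 31^1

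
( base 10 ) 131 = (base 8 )203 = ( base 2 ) 10000011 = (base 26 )51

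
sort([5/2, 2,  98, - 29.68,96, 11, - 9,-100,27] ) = [ - 100, - 29.68,- 9,  2, 5/2, 11,27,96,98] 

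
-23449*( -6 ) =140694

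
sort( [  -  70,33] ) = [ - 70, 33] 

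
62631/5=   12526 + 1/5=12526.20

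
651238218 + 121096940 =772335158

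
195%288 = 195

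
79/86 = 79/86 = 0.92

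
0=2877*0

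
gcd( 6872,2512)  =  8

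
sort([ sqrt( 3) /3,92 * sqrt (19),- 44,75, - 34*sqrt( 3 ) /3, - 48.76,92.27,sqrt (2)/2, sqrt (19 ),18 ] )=[- 48.76, - 44, - 34 * sqrt( 3 )/3, sqrt ( 3)/3,sqrt(2) /2,sqrt(19 ),18, 75,92.27,  92 * sqrt( 19 )]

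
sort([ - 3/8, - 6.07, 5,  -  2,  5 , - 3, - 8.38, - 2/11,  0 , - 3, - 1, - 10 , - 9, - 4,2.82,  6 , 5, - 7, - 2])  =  [ - 10,-9, - 8.38,-7 , - 6.07 ,  -  4,- 3,-3, - 2, - 2 ,- 1, - 3/8, - 2/11,0, 2.82,5, 5 , 5, 6]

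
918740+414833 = 1333573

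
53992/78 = 692 + 8/39 = 692.21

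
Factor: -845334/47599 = -2^1  *3^2*7^1 *6709^1*47599^(-1 )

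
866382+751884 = 1618266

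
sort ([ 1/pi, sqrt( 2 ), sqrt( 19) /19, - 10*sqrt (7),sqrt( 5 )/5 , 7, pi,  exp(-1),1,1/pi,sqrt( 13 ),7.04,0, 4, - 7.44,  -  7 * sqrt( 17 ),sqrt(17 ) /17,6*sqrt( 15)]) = [-7*sqrt( 17), - 10 *sqrt( 7),- 7.44, 0,  sqrt( 19)/19,sqrt( 17)/17,1/pi,1/pi,exp( - 1 ),sqrt(5)/5,1 , sqrt( 2 ),pi,sqrt ( 13),4,7,  7.04, 6 * sqrt( 15 )]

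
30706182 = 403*76194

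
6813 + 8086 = 14899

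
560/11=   560/11 = 50.91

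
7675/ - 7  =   - 1097 + 4/7 = - 1096.43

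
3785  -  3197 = 588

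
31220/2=15610 = 15610.00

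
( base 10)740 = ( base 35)L5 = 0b1011100100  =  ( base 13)44C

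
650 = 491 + 159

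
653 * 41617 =27175901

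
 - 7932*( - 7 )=55524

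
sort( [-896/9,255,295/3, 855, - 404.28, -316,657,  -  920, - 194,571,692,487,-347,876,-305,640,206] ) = [-920, -404.28, - 347, - 316 , - 305,-194, - 896/9 , 295/3,206,255,487,571  ,  640, 657,692,855,876 ]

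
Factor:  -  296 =  -  2^3*37^1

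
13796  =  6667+7129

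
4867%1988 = 891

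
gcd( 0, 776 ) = 776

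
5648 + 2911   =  8559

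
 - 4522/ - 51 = 266/3 =88.67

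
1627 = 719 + 908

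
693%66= 33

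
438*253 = 110814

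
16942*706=11961052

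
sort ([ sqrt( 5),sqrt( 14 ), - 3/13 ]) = [ - 3/13, sqrt(5),sqrt (14 ) ] 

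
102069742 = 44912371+57157371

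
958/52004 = 479/26002 = 0.02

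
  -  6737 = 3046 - 9783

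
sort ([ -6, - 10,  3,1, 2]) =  [ - 10, - 6,1, 2,3] 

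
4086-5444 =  - 1358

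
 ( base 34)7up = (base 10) 9137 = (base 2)10001110110001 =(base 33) 8ct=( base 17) 1ea8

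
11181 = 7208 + 3973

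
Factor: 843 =3^1  *  281^1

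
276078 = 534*517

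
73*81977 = 5984321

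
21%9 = 3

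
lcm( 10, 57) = 570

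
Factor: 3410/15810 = 11/51  =  3^( - 1)*11^1*17^(-1)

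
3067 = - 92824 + 95891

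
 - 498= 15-513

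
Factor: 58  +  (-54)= 4   =  2^2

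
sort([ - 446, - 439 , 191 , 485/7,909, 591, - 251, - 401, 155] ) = [ - 446, - 439,-401, - 251,  485/7,155 , 191, 591,909] 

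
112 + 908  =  1020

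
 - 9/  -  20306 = 9/20306 = 0.00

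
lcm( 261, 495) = 14355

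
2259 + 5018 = 7277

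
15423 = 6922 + 8501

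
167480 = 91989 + 75491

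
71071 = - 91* ( - 781 ) 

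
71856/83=865 +61/83 = 865.73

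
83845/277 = 302 + 191/277 = 302.69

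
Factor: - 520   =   - 2^3*5^1* 13^1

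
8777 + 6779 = 15556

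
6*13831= 82986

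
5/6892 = 5/6892 = 0.00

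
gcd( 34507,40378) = 1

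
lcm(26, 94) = 1222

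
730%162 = 82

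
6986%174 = 26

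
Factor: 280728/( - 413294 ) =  - 2^2*3^2*53^( - 1 ) = -36/53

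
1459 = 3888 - 2429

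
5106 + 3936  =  9042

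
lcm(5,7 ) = 35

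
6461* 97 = 626717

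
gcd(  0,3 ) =3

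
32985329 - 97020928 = -64035599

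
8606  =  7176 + 1430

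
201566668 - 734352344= - 532785676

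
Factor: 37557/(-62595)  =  -3^1*5^(-1)  =  -3/5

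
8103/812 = 8103/812 = 9.98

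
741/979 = 741/979 = 0.76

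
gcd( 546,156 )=78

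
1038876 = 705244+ 333632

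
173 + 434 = 607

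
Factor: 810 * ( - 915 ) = -741150=   - 2^1*3^5*5^2*61^1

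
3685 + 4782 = 8467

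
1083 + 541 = 1624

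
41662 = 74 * 563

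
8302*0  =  0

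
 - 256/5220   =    -  64/1305 = - 0.05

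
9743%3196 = 155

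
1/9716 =1/9716 = 0.00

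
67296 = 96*701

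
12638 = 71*178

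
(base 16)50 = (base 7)143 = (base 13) 62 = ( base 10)80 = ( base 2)1010000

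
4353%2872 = 1481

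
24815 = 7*3545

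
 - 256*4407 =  - 1128192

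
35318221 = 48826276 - 13508055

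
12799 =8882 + 3917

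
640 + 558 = 1198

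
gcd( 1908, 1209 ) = 3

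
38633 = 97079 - 58446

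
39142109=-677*( - 57817) 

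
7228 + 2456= 9684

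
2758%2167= 591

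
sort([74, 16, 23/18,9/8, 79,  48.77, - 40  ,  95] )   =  [-40, 9/8,23/18, 16, 48.77, 74, 79, 95]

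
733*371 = 271943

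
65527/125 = 65527/125  =  524.22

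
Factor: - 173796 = -2^2*3^1 * 7^1*2069^1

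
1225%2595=1225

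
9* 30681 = 276129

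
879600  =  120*7330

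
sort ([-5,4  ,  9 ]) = [-5,  4,  9 ] 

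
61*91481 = 5580341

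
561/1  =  561 =561.00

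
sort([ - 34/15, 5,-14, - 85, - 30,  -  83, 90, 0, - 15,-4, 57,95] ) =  [ - 85, - 83, - 30, - 15, - 14, - 4,-34/15, 0, 5, 57,  90, 95]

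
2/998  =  1/499 = 0.00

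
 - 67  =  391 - 458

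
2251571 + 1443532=3695103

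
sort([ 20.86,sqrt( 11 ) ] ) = [ sqrt( 11), 20.86] 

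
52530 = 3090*17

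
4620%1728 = 1164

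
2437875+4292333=6730208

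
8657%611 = 103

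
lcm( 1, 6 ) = 6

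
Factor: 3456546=2^1*3^1*41^1*14051^1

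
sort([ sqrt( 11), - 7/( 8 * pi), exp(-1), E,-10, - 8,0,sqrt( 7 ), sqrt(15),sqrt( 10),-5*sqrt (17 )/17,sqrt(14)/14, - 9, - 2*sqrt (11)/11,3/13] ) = [ - 10, -9,-8,-5*sqrt(17 )/17, - 2*sqrt( 11 ) /11 , - 7/( 8*pi ) , 0,3/13, sqrt ( 14)/14, exp( - 1),sqrt( 7) , E, sqrt( 10),  sqrt(11 ), sqrt(15 ) ] 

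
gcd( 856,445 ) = 1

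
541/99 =541/99 = 5.46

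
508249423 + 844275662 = 1352525085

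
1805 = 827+978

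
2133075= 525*4063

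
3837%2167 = 1670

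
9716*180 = 1748880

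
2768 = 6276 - 3508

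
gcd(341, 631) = 1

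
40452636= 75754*534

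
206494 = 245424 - 38930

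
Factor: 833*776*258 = 2^4 * 3^1*7^2*17^1*43^1 *97^1=166773264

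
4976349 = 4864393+111956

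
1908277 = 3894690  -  1986413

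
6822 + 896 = 7718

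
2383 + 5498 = 7881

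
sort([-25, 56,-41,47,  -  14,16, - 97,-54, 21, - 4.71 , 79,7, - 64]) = [-97, - 64, - 54,-41,-25, - 14, - 4.71, 7,16, 21,47, 56, 79 ]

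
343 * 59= 20237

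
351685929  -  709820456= - 358134527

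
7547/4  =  7547/4 = 1886.75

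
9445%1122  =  469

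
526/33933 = 526/33933 = 0.02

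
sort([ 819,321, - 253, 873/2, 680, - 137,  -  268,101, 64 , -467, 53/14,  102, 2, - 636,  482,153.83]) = [ - 636,-467, - 268, - 253,-137,2,53/14,64,101, 102,153.83 , 321,873/2, 482, 680, 819]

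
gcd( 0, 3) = 3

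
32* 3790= 121280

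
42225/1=42225 = 42225.00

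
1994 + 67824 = 69818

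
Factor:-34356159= - 3^2*3817351^1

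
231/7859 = 231/7859= 0.03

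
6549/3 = 2183 =2183.00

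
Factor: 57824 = 2^5*13^1*139^1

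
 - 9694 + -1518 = -11212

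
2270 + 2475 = 4745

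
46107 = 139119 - 93012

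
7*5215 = 36505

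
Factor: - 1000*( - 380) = 380000 = 2^5*5^4*19^1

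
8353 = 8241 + 112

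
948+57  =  1005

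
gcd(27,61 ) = 1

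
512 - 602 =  - 90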